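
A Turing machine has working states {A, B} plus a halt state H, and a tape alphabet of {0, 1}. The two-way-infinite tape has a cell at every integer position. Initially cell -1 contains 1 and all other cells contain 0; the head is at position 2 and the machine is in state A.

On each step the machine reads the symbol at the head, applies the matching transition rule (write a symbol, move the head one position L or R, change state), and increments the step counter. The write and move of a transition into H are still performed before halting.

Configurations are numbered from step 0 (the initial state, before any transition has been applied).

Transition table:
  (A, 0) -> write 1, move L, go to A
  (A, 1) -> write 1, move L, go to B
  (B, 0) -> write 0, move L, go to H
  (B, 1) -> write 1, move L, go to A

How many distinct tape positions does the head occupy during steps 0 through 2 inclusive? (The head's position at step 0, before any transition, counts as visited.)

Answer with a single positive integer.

Answer: 3

Derivation:
Step 1: in state A at pos 2, read 0 -> (A,0)->write 1,move L,goto A. Now: state=A, head=1, tape[-2..3]=010010 (head:    ^)
Step 2: in state A at pos 1, read 0 -> (A,0)->write 1,move L,goto A. Now: state=A, head=0, tape[-2..3]=010110 (head:   ^)
Head positions at steps 0..2: starting at 2, distinct positions visited = {0, 1, 2} -> 3 position(s)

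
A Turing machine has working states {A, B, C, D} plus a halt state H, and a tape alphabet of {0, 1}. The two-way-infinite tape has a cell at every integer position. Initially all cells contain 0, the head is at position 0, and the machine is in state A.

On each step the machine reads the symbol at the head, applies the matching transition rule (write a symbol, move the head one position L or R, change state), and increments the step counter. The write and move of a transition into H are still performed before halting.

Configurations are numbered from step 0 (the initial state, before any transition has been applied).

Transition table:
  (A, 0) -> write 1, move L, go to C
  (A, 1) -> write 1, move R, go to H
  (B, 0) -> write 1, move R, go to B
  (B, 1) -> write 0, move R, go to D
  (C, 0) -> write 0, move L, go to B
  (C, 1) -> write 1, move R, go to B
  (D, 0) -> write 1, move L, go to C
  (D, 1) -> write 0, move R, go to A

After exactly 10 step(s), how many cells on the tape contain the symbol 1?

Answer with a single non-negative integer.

Step 1: in state A at pos 0, read 0 -> (A,0)->write 1,move L,goto C. Now: state=C, head=-1, tape[-2..1]=0010 (head:  ^)
Step 2: in state C at pos -1, read 0 -> (C,0)->write 0,move L,goto B. Now: state=B, head=-2, tape[-3..1]=00010 (head:  ^)
Step 3: in state B at pos -2, read 0 -> (B,0)->write 1,move R,goto B. Now: state=B, head=-1, tape[-3..1]=01010 (head:   ^)
Step 4: in state B at pos -1, read 0 -> (B,0)->write 1,move R,goto B. Now: state=B, head=0, tape[-3..1]=01110 (head:    ^)
Step 5: in state B at pos 0, read 1 -> (B,1)->write 0,move R,goto D. Now: state=D, head=1, tape[-3..2]=011000 (head:     ^)
Step 6: in state D at pos 1, read 0 -> (D,0)->write 1,move L,goto C. Now: state=C, head=0, tape[-3..2]=011010 (head:    ^)
Step 7: in state C at pos 0, read 0 -> (C,0)->write 0,move L,goto B. Now: state=B, head=-1, tape[-3..2]=011010 (head:   ^)
Step 8: in state B at pos -1, read 1 -> (B,1)->write 0,move R,goto D. Now: state=D, head=0, tape[-3..2]=010010 (head:    ^)
Step 9: in state D at pos 0, read 0 -> (D,0)->write 1,move L,goto C. Now: state=C, head=-1, tape[-3..2]=010110 (head:   ^)
Step 10: in state C at pos -1, read 0 -> (C,0)->write 0,move L,goto B. Now: state=B, head=-2, tape[-3..2]=010110 (head:  ^)
Cells containing 1 after step 10: {-2, 0, 1} -> 3 cell(s)

Answer: 3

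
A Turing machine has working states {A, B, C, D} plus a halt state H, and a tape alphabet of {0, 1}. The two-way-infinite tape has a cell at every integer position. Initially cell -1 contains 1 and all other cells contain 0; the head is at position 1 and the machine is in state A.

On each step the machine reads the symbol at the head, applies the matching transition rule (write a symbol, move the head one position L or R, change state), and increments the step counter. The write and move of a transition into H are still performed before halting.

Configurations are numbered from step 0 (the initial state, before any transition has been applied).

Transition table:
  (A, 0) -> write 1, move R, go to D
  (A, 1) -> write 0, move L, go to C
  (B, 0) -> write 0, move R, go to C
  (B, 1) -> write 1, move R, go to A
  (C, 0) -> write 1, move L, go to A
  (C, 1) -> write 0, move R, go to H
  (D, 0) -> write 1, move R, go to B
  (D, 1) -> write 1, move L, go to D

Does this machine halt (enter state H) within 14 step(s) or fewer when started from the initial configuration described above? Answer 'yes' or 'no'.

Answer: yes

Derivation:
Step 1: in state A at pos 1, read 0 -> (A,0)->write 1,move R,goto D. Now: state=D, head=2, tape[-2..3]=010100 (head:     ^)
Step 2: in state D at pos 2, read 0 -> (D,0)->write 1,move R,goto B. Now: state=B, head=3, tape[-2..4]=0101100 (head:      ^)
Step 3: in state B at pos 3, read 0 -> (B,0)->write 0,move R,goto C. Now: state=C, head=4, tape[-2..5]=01011000 (head:       ^)
Step 4: in state C at pos 4, read 0 -> (C,0)->write 1,move L,goto A. Now: state=A, head=3, tape[-2..5]=01011010 (head:      ^)
Step 5: in state A at pos 3, read 0 -> (A,0)->write 1,move R,goto D. Now: state=D, head=4, tape[-2..5]=01011110 (head:       ^)
Step 6: in state D at pos 4, read 1 -> (D,1)->write 1,move L,goto D. Now: state=D, head=3, tape[-2..5]=01011110 (head:      ^)
Step 7: in state D at pos 3, read 1 -> (D,1)->write 1,move L,goto D. Now: state=D, head=2, tape[-2..5]=01011110 (head:     ^)
Step 8: in state D at pos 2, read 1 -> (D,1)->write 1,move L,goto D. Now: state=D, head=1, tape[-2..5]=01011110 (head:    ^)
Step 9: in state D at pos 1, read 1 -> (D,1)->write 1,move L,goto D. Now: state=D, head=0, tape[-2..5]=01011110 (head:   ^)
Step 10: in state D at pos 0, read 0 -> (D,0)->write 1,move R,goto B. Now: state=B, head=1, tape[-2..5]=01111110 (head:    ^)
Step 11: in state B at pos 1, read 1 -> (B,1)->write 1,move R,goto A. Now: state=A, head=2, tape[-2..5]=01111110 (head:     ^)
Step 12: in state A at pos 2, read 1 -> (A,1)->write 0,move L,goto C. Now: state=C, head=1, tape[-2..5]=01110110 (head:    ^)
Step 13: in state C at pos 1, read 1 -> (C,1)->write 0,move R,goto H. Now: state=H, head=2, tape[-2..5]=01100110 (head:     ^)
State H reached at step 13; 13 <= 14 -> yes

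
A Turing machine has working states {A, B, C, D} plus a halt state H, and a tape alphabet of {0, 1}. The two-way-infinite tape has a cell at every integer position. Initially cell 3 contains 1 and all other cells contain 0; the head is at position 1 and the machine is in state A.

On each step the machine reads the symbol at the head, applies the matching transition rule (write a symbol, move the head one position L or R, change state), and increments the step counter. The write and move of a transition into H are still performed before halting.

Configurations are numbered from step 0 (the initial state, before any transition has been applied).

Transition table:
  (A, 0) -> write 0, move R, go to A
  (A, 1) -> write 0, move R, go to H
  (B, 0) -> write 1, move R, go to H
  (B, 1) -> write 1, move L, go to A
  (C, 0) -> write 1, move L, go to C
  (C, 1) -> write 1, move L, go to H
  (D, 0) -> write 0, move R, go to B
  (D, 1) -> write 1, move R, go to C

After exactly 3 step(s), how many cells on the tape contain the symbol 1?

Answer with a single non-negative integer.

Step 1: in state A at pos 1, read 0 -> (A,0)->write 0,move R,goto A. Now: state=A, head=2, tape[0..4]=00010 (head:   ^)
Step 2: in state A at pos 2, read 0 -> (A,0)->write 0,move R,goto A. Now: state=A, head=3, tape[0..4]=00010 (head:    ^)
Step 3: in state A at pos 3, read 1 -> (A,1)->write 0,move R,goto H. Now: state=H, head=4, tape[0..5]=000000 (head:     ^)
No cell contains 1 after step 3 -> 0 cell(s)

Answer: 0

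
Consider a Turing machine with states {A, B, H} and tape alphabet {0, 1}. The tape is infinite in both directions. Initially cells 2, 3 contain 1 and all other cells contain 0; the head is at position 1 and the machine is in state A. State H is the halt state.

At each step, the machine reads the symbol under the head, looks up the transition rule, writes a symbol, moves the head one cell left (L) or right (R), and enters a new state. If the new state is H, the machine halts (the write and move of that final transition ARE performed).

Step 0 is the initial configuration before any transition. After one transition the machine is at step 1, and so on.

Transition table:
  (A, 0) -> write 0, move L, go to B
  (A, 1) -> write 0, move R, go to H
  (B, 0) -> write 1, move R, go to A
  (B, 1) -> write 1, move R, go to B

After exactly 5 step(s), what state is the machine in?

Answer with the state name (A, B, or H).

Step 1: in state A at pos 1, read 0 -> (A,0)->write 0,move L,goto B. Now: state=B, head=0, tape[-1..4]=000110 (head:  ^)
Step 2: in state B at pos 0, read 0 -> (B,0)->write 1,move R,goto A. Now: state=A, head=1, tape[-1..4]=010110 (head:   ^)
Step 3: in state A at pos 1, read 0 -> (A,0)->write 0,move L,goto B. Now: state=B, head=0, tape[-1..4]=010110 (head:  ^)
Step 4: in state B at pos 0, read 1 -> (B,1)->write 1,move R,goto B. Now: state=B, head=1, tape[-1..4]=010110 (head:   ^)
Step 5: in state B at pos 1, read 0 -> (B,0)->write 1,move R,goto A. Now: state=A, head=2, tape[-1..4]=011110 (head:    ^)

Answer: A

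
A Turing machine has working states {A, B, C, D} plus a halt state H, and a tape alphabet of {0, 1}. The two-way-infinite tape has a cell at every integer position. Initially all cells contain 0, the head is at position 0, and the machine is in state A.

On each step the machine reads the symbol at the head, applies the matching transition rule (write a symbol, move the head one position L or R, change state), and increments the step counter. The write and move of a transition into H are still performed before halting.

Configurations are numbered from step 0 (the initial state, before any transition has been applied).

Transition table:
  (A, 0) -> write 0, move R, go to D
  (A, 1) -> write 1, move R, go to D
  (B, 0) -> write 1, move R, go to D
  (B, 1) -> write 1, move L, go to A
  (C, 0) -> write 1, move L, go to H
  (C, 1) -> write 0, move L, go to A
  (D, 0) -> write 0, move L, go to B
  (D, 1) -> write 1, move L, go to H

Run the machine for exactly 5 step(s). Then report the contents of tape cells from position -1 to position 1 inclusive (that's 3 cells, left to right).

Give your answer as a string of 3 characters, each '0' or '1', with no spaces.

Answer: 010

Derivation:
Step 1: in state A at pos 0, read 0 -> (A,0)->write 0,move R,goto D. Now: state=D, head=1, tape[-1..2]=0000 (head:   ^)
Step 2: in state D at pos 1, read 0 -> (D,0)->write 0,move L,goto B. Now: state=B, head=0, tape[-1..2]=0000 (head:  ^)
Step 3: in state B at pos 0, read 0 -> (B,0)->write 1,move R,goto D. Now: state=D, head=1, tape[-1..2]=0100 (head:   ^)
Step 4: in state D at pos 1, read 0 -> (D,0)->write 0,move L,goto B. Now: state=B, head=0, tape[-1..2]=0100 (head:  ^)
Step 5: in state B at pos 0, read 1 -> (B,1)->write 1,move L,goto A. Now: state=A, head=-1, tape[-2..2]=00100 (head:  ^)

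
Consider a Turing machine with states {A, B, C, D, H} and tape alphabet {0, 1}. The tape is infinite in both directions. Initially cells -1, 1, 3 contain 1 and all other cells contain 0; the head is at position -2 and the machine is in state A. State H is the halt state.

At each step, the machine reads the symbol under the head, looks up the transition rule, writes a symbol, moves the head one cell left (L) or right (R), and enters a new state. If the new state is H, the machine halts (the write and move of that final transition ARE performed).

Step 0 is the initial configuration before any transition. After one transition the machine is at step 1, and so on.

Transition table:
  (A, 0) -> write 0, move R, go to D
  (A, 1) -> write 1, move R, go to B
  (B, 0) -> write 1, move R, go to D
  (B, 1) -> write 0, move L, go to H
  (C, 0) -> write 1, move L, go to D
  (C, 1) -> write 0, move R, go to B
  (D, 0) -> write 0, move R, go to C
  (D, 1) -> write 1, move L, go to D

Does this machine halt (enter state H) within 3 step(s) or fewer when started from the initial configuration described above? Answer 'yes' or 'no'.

Step 1: in state A at pos -2, read 0 -> (A,0)->write 0,move R,goto D. Now: state=D, head=-1, tape[-3..4]=00101010 (head:   ^)
Step 2: in state D at pos -1, read 1 -> (D,1)->write 1,move L,goto D. Now: state=D, head=-2, tape[-3..4]=00101010 (head:  ^)
Step 3: in state D at pos -2, read 0 -> (D,0)->write 0,move R,goto C. Now: state=C, head=-1, tape[-3..4]=00101010 (head:   ^)
After 3 step(s): state = C (not H) -> not halted within 3 -> no

Answer: no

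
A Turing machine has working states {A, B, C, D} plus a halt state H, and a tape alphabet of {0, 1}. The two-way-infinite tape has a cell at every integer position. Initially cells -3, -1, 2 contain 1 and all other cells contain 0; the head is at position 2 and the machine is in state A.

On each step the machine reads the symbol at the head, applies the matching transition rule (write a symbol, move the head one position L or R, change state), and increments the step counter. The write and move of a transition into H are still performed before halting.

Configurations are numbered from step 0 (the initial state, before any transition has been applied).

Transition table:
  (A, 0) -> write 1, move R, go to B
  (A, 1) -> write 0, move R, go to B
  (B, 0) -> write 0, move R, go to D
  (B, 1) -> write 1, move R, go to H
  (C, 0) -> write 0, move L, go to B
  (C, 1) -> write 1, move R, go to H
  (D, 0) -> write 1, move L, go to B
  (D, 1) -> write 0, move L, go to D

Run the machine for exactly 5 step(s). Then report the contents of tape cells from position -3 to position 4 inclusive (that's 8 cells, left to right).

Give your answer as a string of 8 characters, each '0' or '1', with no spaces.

Step 1: in state A at pos 2, read 1 -> (A,1)->write 0,move R,goto B. Now: state=B, head=3, tape[-4..4]=010100000 (head:        ^)
Step 2: in state B at pos 3, read 0 -> (B,0)->write 0,move R,goto D. Now: state=D, head=4, tape[-4..5]=0101000000 (head:         ^)
Step 3: in state D at pos 4, read 0 -> (D,0)->write 1,move L,goto B. Now: state=B, head=3, tape[-4..5]=0101000010 (head:        ^)
Step 4: in state B at pos 3, read 0 -> (B,0)->write 0,move R,goto D. Now: state=D, head=4, tape[-4..5]=0101000010 (head:         ^)
Step 5: in state D at pos 4, read 1 -> (D,1)->write 0,move L,goto D. Now: state=D, head=3, tape[-4..5]=0101000000 (head:        ^)

Answer: 10100000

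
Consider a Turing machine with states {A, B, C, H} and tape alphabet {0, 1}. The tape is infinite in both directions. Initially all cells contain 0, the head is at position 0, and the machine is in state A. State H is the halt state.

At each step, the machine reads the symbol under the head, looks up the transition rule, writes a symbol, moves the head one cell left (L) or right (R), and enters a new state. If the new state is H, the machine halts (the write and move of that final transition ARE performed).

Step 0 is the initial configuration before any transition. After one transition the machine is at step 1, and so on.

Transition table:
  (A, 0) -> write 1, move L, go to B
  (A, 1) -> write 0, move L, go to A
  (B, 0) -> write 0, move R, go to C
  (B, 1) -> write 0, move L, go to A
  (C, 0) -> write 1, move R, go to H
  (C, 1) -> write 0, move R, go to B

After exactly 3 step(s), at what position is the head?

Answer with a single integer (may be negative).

Step 1: in state A at pos 0, read 0 -> (A,0)->write 1,move L,goto B. Now: state=B, head=-1, tape[-2..1]=0010 (head:  ^)
Step 2: in state B at pos -1, read 0 -> (B,0)->write 0,move R,goto C. Now: state=C, head=0, tape[-2..1]=0010 (head:   ^)
Step 3: in state C at pos 0, read 1 -> (C,1)->write 0,move R,goto B. Now: state=B, head=1, tape[-2..2]=00000 (head:    ^)

Answer: 1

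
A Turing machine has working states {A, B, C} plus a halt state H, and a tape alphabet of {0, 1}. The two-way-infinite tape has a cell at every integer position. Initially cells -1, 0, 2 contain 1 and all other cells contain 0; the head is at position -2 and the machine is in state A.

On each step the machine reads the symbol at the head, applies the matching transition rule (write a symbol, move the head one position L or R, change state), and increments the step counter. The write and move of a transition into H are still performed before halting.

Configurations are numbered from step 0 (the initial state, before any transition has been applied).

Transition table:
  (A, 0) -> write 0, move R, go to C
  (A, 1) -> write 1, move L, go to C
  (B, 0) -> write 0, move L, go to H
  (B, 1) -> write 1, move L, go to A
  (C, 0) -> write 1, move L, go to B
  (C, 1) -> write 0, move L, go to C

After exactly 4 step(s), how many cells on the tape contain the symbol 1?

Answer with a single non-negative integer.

Answer: 3

Derivation:
Step 1: in state A at pos -2, read 0 -> (A,0)->write 0,move R,goto C. Now: state=C, head=-1, tape[-3..3]=0011010 (head:   ^)
Step 2: in state C at pos -1, read 1 -> (C,1)->write 0,move L,goto C. Now: state=C, head=-2, tape[-3..3]=0001010 (head:  ^)
Step 3: in state C at pos -2, read 0 -> (C,0)->write 1,move L,goto B. Now: state=B, head=-3, tape[-4..3]=00101010 (head:  ^)
Step 4: in state B at pos -3, read 0 -> (B,0)->write 0,move L,goto H. Now: state=H, head=-4, tape[-5..3]=000101010 (head:  ^)
Cells containing 1 after step 4: {-2, 0, 2} -> 3 cell(s)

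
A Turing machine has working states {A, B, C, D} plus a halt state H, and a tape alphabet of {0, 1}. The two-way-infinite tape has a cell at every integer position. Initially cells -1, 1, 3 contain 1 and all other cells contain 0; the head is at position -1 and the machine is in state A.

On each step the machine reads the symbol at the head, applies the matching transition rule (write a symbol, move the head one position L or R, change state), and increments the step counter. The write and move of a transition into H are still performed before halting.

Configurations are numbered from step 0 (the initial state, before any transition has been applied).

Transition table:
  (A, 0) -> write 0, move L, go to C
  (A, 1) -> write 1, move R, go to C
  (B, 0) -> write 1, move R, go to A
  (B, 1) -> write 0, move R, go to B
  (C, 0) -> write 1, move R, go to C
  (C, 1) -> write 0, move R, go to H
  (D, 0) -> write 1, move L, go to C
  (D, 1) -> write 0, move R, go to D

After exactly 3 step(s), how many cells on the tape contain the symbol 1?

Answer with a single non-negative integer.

Answer: 3

Derivation:
Step 1: in state A at pos -1, read 1 -> (A,1)->write 1,move R,goto C. Now: state=C, head=0, tape[-2..4]=0101010 (head:   ^)
Step 2: in state C at pos 0, read 0 -> (C,0)->write 1,move R,goto C. Now: state=C, head=1, tape[-2..4]=0111010 (head:    ^)
Step 3: in state C at pos 1, read 1 -> (C,1)->write 0,move R,goto H. Now: state=H, head=2, tape[-2..4]=0110010 (head:     ^)
Cells containing 1 after step 3: {-1, 0, 3} -> 3 cell(s)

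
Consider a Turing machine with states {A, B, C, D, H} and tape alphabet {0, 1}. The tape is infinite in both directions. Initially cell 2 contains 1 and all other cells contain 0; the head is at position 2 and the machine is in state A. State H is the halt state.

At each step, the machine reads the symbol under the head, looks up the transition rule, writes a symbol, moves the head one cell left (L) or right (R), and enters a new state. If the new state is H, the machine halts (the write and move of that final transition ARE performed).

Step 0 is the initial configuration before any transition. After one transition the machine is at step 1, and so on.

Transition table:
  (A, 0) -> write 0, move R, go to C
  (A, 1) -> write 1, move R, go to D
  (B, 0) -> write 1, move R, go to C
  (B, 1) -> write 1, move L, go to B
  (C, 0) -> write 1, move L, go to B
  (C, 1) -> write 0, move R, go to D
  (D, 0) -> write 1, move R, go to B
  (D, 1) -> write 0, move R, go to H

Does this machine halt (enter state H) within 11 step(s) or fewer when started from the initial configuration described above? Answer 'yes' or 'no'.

Answer: yes

Derivation:
Step 1: in state A at pos 2, read 1 -> (A,1)->write 1,move R,goto D. Now: state=D, head=3, tape[1..4]=0100 (head:   ^)
Step 2: in state D at pos 3, read 0 -> (D,0)->write 1,move R,goto B. Now: state=B, head=4, tape[1..5]=01100 (head:    ^)
Step 3: in state B at pos 4, read 0 -> (B,0)->write 1,move R,goto C. Now: state=C, head=5, tape[1..6]=011100 (head:     ^)
Step 4: in state C at pos 5, read 0 -> (C,0)->write 1,move L,goto B. Now: state=B, head=4, tape[1..6]=011110 (head:    ^)
Step 5: in state B at pos 4, read 1 -> (B,1)->write 1,move L,goto B. Now: state=B, head=3, tape[1..6]=011110 (head:   ^)
Step 6: in state B at pos 3, read 1 -> (B,1)->write 1,move L,goto B. Now: state=B, head=2, tape[1..6]=011110 (head:  ^)
Step 7: in state B at pos 2, read 1 -> (B,1)->write 1,move L,goto B. Now: state=B, head=1, tape[0..6]=0011110 (head:  ^)
Step 8: in state B at pos 1, read 0 -> (B,0)->write 1,move R,goto C. Now: state=C, head=2, tape[0..6]=0111110 (head:   ^)
Step 9: in state C at pos 2, read 1 -> (C,1)->write 0,move R,goto D. Now: state=D, head=3, tape[0..6]=0101110 (head:    ^)
Step 10: in state D at pos 3, read 1 -> (D,1)->write 0,move R,goto H. Now: state=H, head=4, tape[0..6]=0100110 (head:     ^)
State H reached at step 10; 10 <= 11 -> yes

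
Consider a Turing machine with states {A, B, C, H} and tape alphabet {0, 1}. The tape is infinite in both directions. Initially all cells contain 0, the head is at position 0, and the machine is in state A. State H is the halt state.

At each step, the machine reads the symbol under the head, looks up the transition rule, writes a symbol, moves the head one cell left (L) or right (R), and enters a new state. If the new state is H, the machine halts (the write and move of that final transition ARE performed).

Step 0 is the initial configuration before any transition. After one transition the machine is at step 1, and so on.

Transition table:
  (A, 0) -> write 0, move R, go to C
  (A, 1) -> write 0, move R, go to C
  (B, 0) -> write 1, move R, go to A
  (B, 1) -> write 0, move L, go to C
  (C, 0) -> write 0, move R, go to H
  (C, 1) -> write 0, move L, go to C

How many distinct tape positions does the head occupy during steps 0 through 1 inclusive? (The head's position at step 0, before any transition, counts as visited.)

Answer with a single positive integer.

Answer: 2

Derivation:
Step 1: in state A at pos 0, read 0 -> (A,0)->write 0,move R,goto C. Now: state=C, head=1, tape[-1..2]=0000 (head:   ^)
Head positions at steps 0..1: starting at 0, distinct positions visited = {0, 1} -> 2 position(s)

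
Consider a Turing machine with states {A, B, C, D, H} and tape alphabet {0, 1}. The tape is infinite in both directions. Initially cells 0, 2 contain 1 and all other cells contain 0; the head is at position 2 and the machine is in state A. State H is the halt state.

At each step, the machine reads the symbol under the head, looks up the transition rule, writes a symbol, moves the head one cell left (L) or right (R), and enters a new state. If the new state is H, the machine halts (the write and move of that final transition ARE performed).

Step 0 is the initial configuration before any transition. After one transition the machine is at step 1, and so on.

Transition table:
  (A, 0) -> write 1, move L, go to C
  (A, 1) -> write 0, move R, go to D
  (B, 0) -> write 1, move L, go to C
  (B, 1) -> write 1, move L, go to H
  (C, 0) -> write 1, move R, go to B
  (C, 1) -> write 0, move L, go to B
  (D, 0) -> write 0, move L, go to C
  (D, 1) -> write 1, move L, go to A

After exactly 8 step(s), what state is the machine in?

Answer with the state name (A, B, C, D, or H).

Step 1: in state A at pos 2, read 1 -> (A,1)->write 0,move R,goto D. Now: state=D, head=3, tape[-1..4]=010000 (head:     ^)
Step 2: in state D at pos 3, read 0 -> (D,0)->write 0,move L,goto C. Now: state=C, head=2, tape[-1..4]=010000 (head:    ^)
Step 3: in state C at pos 2, read 0 -> (C,0)->write 1,move R,goto B. Now: state=B, head=3, tape[-1..4]=010100 (head:     ^)
Step 4: in state B at pos 3, read 0 -> (B,0)->write 1,move L,goto C. Now: state=C, head=2, tape[-1..4]=010110 (head:    ^)
Step 5: in state C at pos 2, read 1 -> (C,1)->write 0,move L,goto B. Now: state=B, head=1, tape[-1..4]=010010 (head:   ^)
Step 6: in state B at pos 1, read 0 -> (B,0)->write 1,move L,goto C. Now: state=C, head=0, tape[-1..4]=011010 (head:  ^)
Step 7: in state C at pos 0, read 1 -> (C,1)->write 0,move L,goto B. Now: state=B, head=-1, tape[-2..4]=0001010 (head:  ^)
Step 8: in state B at pos -1, read 0 -> (B,0)->write 1,move L,goto C. Now: state=C, head=-2, tape[-3..4]=00101010 (head:  ^)

Answer: C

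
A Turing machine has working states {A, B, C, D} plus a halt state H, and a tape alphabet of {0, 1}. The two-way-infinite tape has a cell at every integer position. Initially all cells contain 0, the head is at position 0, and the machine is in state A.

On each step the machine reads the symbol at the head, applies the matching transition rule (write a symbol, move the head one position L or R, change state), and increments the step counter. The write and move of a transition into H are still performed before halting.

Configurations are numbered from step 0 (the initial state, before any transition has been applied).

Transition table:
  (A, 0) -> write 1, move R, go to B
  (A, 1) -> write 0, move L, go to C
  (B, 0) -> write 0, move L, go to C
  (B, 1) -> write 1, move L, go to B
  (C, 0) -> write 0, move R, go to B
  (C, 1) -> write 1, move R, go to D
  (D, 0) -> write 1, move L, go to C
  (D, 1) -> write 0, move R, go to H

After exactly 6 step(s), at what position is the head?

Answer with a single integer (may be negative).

Answer: 2

Derivation:
Step 1: in state A at pos 0, read 0 -> (A,0)->write 1,move R,goto B. Now: state=B, head=1, tape[-1..2]=0100 (head:   ^)
Step 2: in state B at pos 1, read 0 -> (B,0)->write 0,move L,goto C. Now: state=C, head=0, tape[-1..2]=0100 (head:  ^)
Step 3: in state C at pos 0, read 1 -> (C,1)->write 1,move R,goto D. Now: state=D, head=1, tape[-1..2]=0100 (head:   ^)
Step 4: in state D at pos 1, read 0 -> (D,0)->write 1,move L,goto C. Now: state=C, head=0, tape[-1..2]=0110 (head:  ^)
Step 5: in state C at pos 0, read 1 -> (C,1)->write 1,move R,goto D. Now: state=D, head=1, tape[-1..2]=0110 (head:   ^)
Step 6: in state D at pos 1, read 1 -> (D,1)->write 0,move R,goto H. Now: state=H, head=2, tape[-1..3]=01000 (head:    ^)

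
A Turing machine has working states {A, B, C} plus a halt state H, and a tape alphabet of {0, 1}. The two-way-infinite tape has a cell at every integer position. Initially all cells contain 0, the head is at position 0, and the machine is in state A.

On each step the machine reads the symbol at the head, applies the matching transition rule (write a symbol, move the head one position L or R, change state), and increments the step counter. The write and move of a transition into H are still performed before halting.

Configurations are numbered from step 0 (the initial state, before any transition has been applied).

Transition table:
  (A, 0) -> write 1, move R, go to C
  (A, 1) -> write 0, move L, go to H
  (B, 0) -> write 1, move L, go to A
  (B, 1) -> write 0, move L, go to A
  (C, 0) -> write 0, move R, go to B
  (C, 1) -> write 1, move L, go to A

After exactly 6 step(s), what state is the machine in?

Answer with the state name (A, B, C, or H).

Step 1: in state A at pos 0, read 0 -> (A,0)->write 1,move R,goto C. Now: state=C, head=1, tape[-1..2]=0100 (head:   ^)
Step 2: in state C at pos 1, read 0 -> (C,0)->write 0,move R,goto B. Now: state=B, head=2, tape[-1..3]=01000 (head:    ^)
Step 3: in state B at pos 2, read 0 -> (B,0)->write 1,move L,goto A. Now: state=A, head=1, tape[-1..3]=01010 (head:   ^)
Step 4: in state A at pos 1, read 0 -> (A,0)->write 1,move R,goto C. Now: state=C, head=2, tape[-1..3]=01110 (head:    ^)
Step 5: in state C at pos 2, read 1 -> (C,1)->write 1,move L,goto A. Now: state=A, head=1, tape[-1..3]=01110 (head:   ^)
Step 6: in state A at pos 1, read 1 -> (A,1)->write 0,move L,goto H. Now: state=H, head=0, tape[-1..3]=01010 (head:  ^)

Answer: H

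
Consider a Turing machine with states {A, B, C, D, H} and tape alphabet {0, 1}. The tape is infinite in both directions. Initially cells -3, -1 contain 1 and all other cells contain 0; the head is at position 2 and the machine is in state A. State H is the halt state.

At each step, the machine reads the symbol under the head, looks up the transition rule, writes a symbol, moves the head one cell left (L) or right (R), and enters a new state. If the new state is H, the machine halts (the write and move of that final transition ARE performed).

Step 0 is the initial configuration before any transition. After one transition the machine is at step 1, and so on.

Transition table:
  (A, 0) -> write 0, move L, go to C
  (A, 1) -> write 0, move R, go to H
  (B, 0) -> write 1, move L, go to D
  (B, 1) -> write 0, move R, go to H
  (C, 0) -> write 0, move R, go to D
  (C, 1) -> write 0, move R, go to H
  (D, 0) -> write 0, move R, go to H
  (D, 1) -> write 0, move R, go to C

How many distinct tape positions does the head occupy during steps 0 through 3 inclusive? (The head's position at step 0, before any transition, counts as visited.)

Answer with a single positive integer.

Step 1: in state A at pos 2, read 0 -> (A,0)->write 0,move L,goto C. Now: state=C, head=1, tape[-4..3]=01010000 (head:      ^)
Step 2: in state C at pos 1, read 0 -> (C,0)->write 0,move R,goto D. Now: state=D, head=2, tape[-4..3]=01010000 (head:       ^)
Step 3: in state D at pos 2, read 0 -> (D,0)->write 0,move R,goto H. Now: state=H, head=3, tape[-4..4]=010100000 (head:        ^)
Head positions at steps 0..3: starting at 2, distinct positions visited = {1, 2, 3} -> 3 position(s)

Answer: 3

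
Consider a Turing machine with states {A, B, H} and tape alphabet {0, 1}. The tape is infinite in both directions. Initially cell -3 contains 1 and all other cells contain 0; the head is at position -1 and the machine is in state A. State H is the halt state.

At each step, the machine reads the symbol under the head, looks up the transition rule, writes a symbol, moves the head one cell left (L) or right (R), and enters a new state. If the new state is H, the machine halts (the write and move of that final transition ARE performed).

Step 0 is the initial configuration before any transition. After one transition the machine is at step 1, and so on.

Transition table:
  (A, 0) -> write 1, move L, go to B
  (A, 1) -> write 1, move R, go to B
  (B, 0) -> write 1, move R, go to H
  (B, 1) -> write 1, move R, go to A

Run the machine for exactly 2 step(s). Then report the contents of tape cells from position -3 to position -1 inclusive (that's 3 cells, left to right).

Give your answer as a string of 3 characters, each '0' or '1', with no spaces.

Step 1: in state A at pos -1, read 0 -> (A,0)->write 1,move L,goto B. Now: state=B, head=-2, tape[-4..0]=01010 (head:   ^)
Step 2: in state B at pos -2, read 0 -> (B,0)->write 1,move R,goto H. Now: state=H, head=-1, tape[-4..0]=01110 (head:    ^)

Answer: 111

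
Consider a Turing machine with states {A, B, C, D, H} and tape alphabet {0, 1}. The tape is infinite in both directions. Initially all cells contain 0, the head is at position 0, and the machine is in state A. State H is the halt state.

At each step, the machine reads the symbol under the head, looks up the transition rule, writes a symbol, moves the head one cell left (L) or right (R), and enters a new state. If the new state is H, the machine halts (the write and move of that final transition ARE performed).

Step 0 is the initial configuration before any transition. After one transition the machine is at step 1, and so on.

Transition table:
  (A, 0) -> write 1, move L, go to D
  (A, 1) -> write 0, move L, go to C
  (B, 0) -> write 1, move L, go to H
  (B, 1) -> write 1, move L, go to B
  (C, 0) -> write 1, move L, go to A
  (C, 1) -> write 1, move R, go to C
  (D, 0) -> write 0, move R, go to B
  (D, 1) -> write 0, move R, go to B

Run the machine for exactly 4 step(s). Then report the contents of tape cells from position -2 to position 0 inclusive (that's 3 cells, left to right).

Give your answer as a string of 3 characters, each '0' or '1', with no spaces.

Step 1: in state A at pos 0, read 0 -> (A,0)->write 1,move L,goto D. Now: state=D, head=-1, tape[-2..1]=0010 (head:  ^)
Step 2: in state D at pos -1, read 0 -> (D,0)->write 0,move R,goto B. Now: state=B, head=0, tape[-2..1]=0010 (head:   ^)
Step 3: in state B at pos 0, read 1 -> (B,1)->write 1,move L,goto B. Now: state=B, head=-1, tape[-2..1]=0010 (head:  ^)
Step 4: in state B at pos -1, read 0 -> (B,0)->write 1,move L,goto H. Now: state=H, head=-2, tape[-3..1]=00110 (head:  ^)

Answer: 011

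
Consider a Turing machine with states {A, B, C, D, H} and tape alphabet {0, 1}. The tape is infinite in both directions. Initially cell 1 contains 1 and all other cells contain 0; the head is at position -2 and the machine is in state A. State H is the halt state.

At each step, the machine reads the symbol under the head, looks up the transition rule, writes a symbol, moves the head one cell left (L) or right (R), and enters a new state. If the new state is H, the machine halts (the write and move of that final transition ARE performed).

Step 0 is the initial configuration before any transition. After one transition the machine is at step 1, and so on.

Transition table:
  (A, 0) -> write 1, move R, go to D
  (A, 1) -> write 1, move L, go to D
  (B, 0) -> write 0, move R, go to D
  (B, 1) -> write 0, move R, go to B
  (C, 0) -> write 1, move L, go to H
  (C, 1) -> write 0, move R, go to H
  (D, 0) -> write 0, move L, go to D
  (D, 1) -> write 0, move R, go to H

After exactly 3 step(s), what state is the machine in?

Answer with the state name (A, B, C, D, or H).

Answer: H

Derivation:
Step 1: in state A at pos -2, read 0 -> (A,0)->write 1,move R,goto D. Now: state=D, head=-1, tape[-3..2]=010010 (head:   ^)
Step 2: in state D at pos -1, read 0 -> (D,0)->write 0,move L,goto D. Now: state=D, head=-2, tape[-3..2]=010010 (head:  ^)
Step 3: in state D at pos -2, read 1 -> (D,1)->write 0,move R,goto H. Now: state=H, head=-1, tape[-3..2]=000010 (head:   ^)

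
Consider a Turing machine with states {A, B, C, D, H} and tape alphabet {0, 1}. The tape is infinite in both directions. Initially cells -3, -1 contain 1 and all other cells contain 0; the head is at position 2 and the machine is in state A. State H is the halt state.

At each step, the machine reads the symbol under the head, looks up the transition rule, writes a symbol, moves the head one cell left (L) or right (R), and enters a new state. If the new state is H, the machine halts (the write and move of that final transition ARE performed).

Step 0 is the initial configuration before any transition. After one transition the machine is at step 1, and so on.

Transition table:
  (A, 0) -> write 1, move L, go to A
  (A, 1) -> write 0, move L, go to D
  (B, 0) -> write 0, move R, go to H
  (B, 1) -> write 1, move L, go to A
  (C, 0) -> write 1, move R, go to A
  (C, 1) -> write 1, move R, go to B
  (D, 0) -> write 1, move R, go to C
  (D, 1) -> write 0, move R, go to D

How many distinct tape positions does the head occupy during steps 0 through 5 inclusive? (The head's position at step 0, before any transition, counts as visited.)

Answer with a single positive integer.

Step 1: in state A at pos 2, read 0 -> (A,0)->write 1,move L,goto A. Now: state=A, head=1, tape[-4..3]=01010010 (head:      ^)
Step 2: in state A at pos 1, read 0 -> (A,0)->write 1,move L,goto A. Now: state=A, head=0, tape[-4..3]=01010110 (head:     ^)
Step 3: in state A at pos 0, read 0 -> (A,0)->write 1,move L,goto A. Now: state=A, head=-1, tape[-4..3]=01011110 (head:    ^)
Step 4: in state A at pos -1, read 1 -> (A,1)->write 0,move L,goto D. Now: state=D, head=-2, tape[-4..3]=01001110 (head:   ^)
Step 5: in state D at pos -2, read 0 -> (D,0)->write 1,move R,goto C. Now: state=C, head=-1, tape[-4..3]=01101110 (head:    ^)
Head positions at steps 0..5: starting at 2, distinct positions visited = {-2, -1, 0, 1, 2} -> 5 position(s)

Answer: 5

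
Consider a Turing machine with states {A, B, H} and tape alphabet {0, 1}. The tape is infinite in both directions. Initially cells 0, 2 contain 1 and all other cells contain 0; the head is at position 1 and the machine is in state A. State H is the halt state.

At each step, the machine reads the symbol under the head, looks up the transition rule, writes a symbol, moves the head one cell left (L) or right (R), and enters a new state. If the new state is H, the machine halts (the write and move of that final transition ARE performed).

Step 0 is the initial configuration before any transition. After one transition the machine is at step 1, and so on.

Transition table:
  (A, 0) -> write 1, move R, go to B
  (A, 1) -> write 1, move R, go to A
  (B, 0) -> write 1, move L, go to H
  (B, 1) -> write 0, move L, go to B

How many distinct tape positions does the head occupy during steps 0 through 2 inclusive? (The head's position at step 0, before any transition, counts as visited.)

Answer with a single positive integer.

Answer: 2

Derivation:
Step 1: in state A at pos 1, read 0 -> (A,0)->write 1,move R,goto B. Now: state=B, head=2, tape[-1..3]=01110 (head:    ^)
Step 2: in state B at pos 2, read 1 -> (B,1)->write 0,move L,goto B. Now: state=B, head=1, tape[-1..3]=01100 (head:   ^)
Head positions at steps 0..2: starting at 1, distinct positions visited = {1, 2} -> 2 position(s)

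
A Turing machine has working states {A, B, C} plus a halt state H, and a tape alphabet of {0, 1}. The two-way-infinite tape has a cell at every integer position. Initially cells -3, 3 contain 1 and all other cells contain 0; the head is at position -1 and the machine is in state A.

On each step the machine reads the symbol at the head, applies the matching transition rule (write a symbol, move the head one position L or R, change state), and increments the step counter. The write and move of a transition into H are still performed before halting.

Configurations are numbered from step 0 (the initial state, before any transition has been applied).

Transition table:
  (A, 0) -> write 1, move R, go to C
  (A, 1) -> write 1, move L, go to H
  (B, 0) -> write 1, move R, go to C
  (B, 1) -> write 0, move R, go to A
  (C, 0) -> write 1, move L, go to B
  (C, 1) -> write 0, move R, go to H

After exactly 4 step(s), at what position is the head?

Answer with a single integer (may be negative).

Answer: -1

Derivation:
Step 1: in state A at pos -1, read 0 -> (A,0)->write 1,move R,goto C. Now: state=C, head=0, tape[-4..4]=010100010 (head:     ^)
Step 2: in state C at pos 0, read 0 -> (C,0)->write 1,move L,goto B. Now: state=B, head=-1, tape[-4..4]=010110010 (head:    ^)
Step 3: in state B at pos -1, read 1 -> (B,1)->write 0,move R,goto A. Now: state=A, head=0, tape[-4..4]=010010010 (head:     ^)
Step 4: in state A at pos 0, read 1 -> (A,1)->write 1,move L,goto H. Now: state=H, head=-1, tape[-4..4]=010010010 (head:    ^)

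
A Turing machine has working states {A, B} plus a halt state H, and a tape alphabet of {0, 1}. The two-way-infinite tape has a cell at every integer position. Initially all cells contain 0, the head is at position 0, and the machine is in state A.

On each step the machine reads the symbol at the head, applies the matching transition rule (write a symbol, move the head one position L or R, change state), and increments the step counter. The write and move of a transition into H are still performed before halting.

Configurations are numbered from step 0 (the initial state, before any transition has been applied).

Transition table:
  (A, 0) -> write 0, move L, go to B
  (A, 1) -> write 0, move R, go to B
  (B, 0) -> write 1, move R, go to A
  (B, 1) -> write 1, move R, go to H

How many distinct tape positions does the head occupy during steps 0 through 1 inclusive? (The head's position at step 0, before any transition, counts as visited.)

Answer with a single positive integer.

Answer: 2

Derivation:
Step 1: in state A at pos 0, read 0 -> (A,0)->write 0,move L,goto B. Now: state=B, head=-1, tape[-2..1]=0000 (head:  ^)
Head positions at steps 0..1: starting at 0, distinct positions visited = {-1, 0} -> 2 position(s)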